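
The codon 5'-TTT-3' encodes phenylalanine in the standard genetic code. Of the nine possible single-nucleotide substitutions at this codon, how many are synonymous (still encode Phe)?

Position 1: none → 0 synonymous.
Position 2: none → 0 synonymous.
Position 3: TTC → 1 synonymous.
Total: 0 + 0 + 1 = 1.

1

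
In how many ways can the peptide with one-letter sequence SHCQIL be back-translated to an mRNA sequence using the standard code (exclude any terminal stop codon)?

Ser: 6 codons.
His: 2 codons.
Cys: 2 codons.
Gln: 2 codons.
Ile: 3 codons.
Leu: 6 codons.
6 × 2 × 2 × 2 × 3 × 6 = 864.

864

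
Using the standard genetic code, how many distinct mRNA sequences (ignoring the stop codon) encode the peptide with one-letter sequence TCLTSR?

Thr: 4 codons.
Cys: 2 codons.
Leu: 6 codons.
Thr: 4 codons.
Ser: 6 codons.
Arg: 6 codons.
4 × 2 × 6 × 4 × 6 × 6 = 6912.

6912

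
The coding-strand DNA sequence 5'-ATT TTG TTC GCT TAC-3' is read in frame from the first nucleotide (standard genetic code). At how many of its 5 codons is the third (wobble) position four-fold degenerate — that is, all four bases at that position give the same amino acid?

1

Codon 1 ATT (Ile): third position 3-fold.
Codon 2 TTG (Leu): third position 2-fold.
Codon 3 TTC (Phe): third position 2-fold.
Codon 4 GCT (Ala): third position 4-fold.
Codon 5 TAC (Tyr): third position 2-fold.
Four-fold degenerate third positions: 1.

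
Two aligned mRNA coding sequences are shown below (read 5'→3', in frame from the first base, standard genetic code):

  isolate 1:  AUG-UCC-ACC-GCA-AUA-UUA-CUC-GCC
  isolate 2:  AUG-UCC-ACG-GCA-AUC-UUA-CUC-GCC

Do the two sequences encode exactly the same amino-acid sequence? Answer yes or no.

yes

Codon 1: AUG Met / AUG Met — identical.
Codon 2: UCC Ser / UCC Ser — identical.
Codon 3: ACC Thr / ACG Thr — synonymous.
Codon 4: GCA Ala / GCA Ala — identical.
Codon 5: AUA Ile / AUC Ile — synonymous.
Codon 6: UUA Leu / UUA Leu — identical.
Codon 7: CUC Leu / CUC Leu — identical.
Codon 8: GCC Ala / GCC Ala — identical.
Nonsynonymous differences: 0 → same protein.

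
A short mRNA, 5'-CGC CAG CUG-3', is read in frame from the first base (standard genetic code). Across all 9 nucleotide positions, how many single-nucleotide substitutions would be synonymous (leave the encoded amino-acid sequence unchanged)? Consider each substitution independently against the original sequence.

8

Codon 1 (CGC, Arg): 3 synonymous substitutions.
Codon 2 (CAG, Gln): 1 synonymous substitution.
Codon 3 (CUG, Leu): 4 synonymous substitutions.
Total: 3 + 1 + 4 = 8.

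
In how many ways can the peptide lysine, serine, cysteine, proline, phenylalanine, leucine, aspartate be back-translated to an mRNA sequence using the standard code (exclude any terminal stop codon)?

Lys: 2 codons.
Ser: 6 codons.
Cys: 2 codons.
Pro: 4 codons.
Phe: 2 codons.
Leu: 6 codons.
Asp: 2 codons.
2 × 6 × 2 × 4 × 2 × 6 × 2 = 2304.

2304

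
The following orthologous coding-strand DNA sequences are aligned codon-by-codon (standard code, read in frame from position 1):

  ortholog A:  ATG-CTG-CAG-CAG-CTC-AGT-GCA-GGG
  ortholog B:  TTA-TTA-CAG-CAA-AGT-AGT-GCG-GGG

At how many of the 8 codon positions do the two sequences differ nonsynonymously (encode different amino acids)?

2

Codon 1: ATG Met / TTA Leu — nonsynonymous.
Codon 2: CTG Leu / TTA Leu — synonymous.
Codon 3: CAG Gln / CAG Gln — identical.
Codon 4: CAG Gln / CAA Gln — synonymous.
Codon 5: CTC Leu / AGT Ser — nonsynonymous.
Codon 6: AGT Ser / AGT Ser — identical.
Codon 7: GCA Ala / GCG Ala — synonymous.
Codon 8: GGG Gly / GGG Gly — identical.
Nonsynonymous differences: 2.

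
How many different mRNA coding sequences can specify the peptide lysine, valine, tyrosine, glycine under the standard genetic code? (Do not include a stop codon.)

Lys: 2 codons.
Val: 4 codons.
Tyr: 2 codons.
Gly: 4 codons.
2 × 4 × 2 × 4 = 64.

64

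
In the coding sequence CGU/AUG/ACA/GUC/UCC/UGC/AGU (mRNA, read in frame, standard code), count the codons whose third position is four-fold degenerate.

Codon 1 CGU (Arg): third position 4-fold.
Codon 2 AUG (Met): third position 1-fold.
Codon 3 ACA (Thr): third position 4-fold.
Codon 4 GUC (Val): third position 4-fold.
Codon 5 UCC (Ser): third position 4-fold.
Codon 6 UGC (Cys): third position 2-fold.
Codon 7 AGU (Ser): third position 2-fold.
Four-fold degenerate third positions: 4.

4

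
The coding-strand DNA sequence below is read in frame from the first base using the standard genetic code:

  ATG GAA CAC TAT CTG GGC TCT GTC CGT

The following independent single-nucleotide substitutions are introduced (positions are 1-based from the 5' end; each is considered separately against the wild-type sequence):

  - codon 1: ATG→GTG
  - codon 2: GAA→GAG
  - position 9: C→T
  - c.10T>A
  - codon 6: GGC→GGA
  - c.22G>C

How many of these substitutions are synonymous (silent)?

Codon 1: ATG (Met) → GTG (Val) — missense.
Codon 2: GAA (Glu) → GAG (Glu) — synonymous.
Codon 3: CAC (His) → CAT (His) — synonymous.
Codon 4: TAT (Tyr) → AAT (Asn) — missense.
Codon 6: GGC (Gly) → GGA (Gly) — synonymous.
Codon 8: GTC (Val) → CTC (Leu) — missense.
Synonymous: 3 of 6.

3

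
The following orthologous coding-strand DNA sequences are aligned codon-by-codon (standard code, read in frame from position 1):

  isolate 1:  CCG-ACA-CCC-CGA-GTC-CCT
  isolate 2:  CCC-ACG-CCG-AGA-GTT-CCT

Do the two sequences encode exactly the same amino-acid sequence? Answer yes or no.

yes

Codon 1: CCG Pro / CCC Pro — synonymous.
Codon 2: ACA Thr / ACG Thr — synonymous.
Codon 3: CCC Pro / CCG Pro — synonymous.
Codon 4: CGA Arg / AGA Arg — synonymous.
Codon 5: GTC Val / GTT Val — synonymous.
Codon 6: CCT Pro / CCT Pro — identical.
Nonsynonymous differences: 0 → same protein.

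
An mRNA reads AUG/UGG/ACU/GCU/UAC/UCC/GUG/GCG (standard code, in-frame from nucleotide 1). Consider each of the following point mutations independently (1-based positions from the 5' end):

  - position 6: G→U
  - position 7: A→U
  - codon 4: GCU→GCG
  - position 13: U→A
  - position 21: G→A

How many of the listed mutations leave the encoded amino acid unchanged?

2

Codon 2: UGG (Trp) → UGU (Cys) — missense.
Codon 3: ACU (Thr) → UCU (Ser) — missense.
Codon 4: GCU (Ala) → GCG (Ala) — synonymous.
Codon 5: UAC (Tyr) → AAC (Asn) — missense.
Codon 7: GUG (Val) → GUA (Val) — synonymous.
Synonymous: 2 of 5.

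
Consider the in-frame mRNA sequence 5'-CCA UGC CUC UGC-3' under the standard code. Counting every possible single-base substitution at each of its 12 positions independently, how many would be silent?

Codon 1 (CCA, Pro): 3 synonymous substitutions.
Codon 2 (UGC, Cys): 1 synonymous substitution.
Codon 3 (CUC, Leu): 3 synonymous substitutions.
Codon 4 (UGC, Cys): 1 synonymous substitution.
Total: 3 + 1 + 3 + 1 = 8.

8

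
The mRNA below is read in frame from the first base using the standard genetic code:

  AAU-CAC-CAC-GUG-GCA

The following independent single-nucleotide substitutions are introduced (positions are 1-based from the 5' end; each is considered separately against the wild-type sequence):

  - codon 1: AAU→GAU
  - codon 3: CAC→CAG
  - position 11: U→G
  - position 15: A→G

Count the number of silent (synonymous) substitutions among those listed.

Codon 1: AAU (Asn) → GAU (Asp) — missense.
Codon 3: CAC (His) → CAG (Gln) — missense.
Codon 4: GUG (Val) → GGG (Gly) — missense.
Codon 5: GCA (Ala) → GCG (Ala) — synonymous.
Synonymous: 1 of 4.

1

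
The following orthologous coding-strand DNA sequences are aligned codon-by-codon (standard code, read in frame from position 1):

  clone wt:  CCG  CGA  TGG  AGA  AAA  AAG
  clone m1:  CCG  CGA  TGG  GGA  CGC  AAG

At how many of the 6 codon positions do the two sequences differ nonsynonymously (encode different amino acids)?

2

Codon 1: CCG Pro / CCG Pro — identical.
Codon 2: CGA Arg / CGA Arg — identical.
Codon 3: TGG Trp / TGG Trp — identical.
Codon 4: AGA Arg / GGA Gly — nonsynonymous.
Codon 5: AAA Lys / CGC Arg — nonsynonymous.
Codon 6: AAG Lys / AAG Lys — identical.
Nonsynonymous differences: 2.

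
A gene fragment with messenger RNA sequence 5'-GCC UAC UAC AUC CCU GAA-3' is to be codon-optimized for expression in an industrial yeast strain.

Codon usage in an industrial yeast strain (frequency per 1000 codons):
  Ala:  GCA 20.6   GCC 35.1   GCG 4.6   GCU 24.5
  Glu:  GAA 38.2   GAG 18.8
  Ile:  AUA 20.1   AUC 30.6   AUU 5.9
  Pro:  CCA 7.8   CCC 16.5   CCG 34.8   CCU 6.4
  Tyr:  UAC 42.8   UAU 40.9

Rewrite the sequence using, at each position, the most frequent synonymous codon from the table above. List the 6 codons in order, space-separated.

Codon 1 (Ala): best is GCC at 35.1.
Codon 2 (Tyr): best is UAC at 42.8.
Codon 3 (Tyr): best is UAC at 42.8.
Codon 4 (Ile): best is AUC at 30.6.
Codon 5 (Pro): best is CCG at 34.8.
Codon 6 (Glu): best is GAA at 38.2.

GCC UAC UAC AUC CCG GAA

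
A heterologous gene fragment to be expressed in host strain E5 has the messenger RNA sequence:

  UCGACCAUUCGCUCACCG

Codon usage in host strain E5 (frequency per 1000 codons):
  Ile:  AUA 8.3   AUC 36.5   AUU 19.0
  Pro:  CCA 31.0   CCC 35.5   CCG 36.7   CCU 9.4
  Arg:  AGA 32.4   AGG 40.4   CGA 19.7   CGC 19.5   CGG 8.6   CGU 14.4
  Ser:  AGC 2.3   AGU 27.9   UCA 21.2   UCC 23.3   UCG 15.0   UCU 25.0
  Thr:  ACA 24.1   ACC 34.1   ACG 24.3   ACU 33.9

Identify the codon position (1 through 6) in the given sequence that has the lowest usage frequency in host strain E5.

Codon 1 UCG (Ser): 15.0 per 1000.
Codon 2 ACC (Thr): 34.1 per 1000.
Codon 3 AUU (Ile): 19.0 per 1000.
Codon 4 CGC (Arg): 19.5 per 1000.
Codon 5 UCA (Ser): 21.2 per 1000.
Codon 6 CCG (Pro): 36.7 per 1000.
Lowest frequency is 15.0 at codon 1.

1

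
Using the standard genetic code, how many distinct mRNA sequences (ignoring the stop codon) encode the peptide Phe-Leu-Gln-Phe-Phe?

Phe: 2 codons.
Leu: 6 codons.
Gln: 2 codons.
Phe: 2 codons.
Phe: 2 codons.
2 × 6 × 2 × 2 × 2 = 96.

96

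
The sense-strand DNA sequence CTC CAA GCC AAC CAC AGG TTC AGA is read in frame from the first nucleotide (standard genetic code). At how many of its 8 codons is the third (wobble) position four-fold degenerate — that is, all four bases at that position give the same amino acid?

2

Codon 1 CTC (Leu): third position 4-fold.
Codon 2 CAA (Gln): third position 2-fold.
Codon 3 GCC (Ala): third position 4-fold.
Codon 4 AAC (Asn): third position 2-fold.
Codon 5 CAC (His): third position 2-fold.
Codon 6 AGG (Arg): third position 2-fold.
Codon 7 TTC (Phe): third position 2-fold.
Codon 8 AGA (Arg): third position 2-fold.
Four-fold degenerate third positions: 2.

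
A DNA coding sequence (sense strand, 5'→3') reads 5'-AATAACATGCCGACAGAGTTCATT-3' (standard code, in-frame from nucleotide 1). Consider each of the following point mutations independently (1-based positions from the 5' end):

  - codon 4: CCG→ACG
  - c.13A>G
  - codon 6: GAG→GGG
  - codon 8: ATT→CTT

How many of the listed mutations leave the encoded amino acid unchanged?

0

Codon 4: CCG (Pro) → ACG (Thr) — missense.
Codon 5: ACA (Thr) → GCA (Ala) — missense.
Codon 6: GAG (Glu) → GGG (Gly) — missense.
Codon 8: ATT (Ile) → CTT (Leu) — missense.
Synonymous: 0 of 4.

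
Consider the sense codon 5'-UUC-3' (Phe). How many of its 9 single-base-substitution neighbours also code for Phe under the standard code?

Position 1: none → 0 synonymous.
Position 2: none → 0 synonymous.
Position 3: UUU → 1 synonymous.
Total: 0 + 0 + 1 = 1.

1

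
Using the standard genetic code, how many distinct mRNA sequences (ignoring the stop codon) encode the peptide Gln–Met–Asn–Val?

16

Gln: 2 codons.
Met: 1 codon.
Asn: 2 codons.
Val: 4 codons.
2 × 1 × 2 × 4 = 16.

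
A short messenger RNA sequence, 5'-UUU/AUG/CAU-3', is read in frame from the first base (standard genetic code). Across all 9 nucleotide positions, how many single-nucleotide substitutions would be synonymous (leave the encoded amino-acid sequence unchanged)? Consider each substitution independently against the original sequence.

Codon 1 (UUU, Phe): 1 synonymous substitution.
Codon 2 (AUG, Met): 0 synonymous substitutions.
Codon 3 (CAU, His): 1 synonymous substitution.
Total: 1 + 0 + 1 = 2.

2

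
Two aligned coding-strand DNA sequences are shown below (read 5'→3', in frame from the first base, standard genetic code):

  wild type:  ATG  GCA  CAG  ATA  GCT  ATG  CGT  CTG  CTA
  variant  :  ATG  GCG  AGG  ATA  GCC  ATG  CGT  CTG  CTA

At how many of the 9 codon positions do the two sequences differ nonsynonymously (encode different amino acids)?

Codon 1: ATG Met / ATG Met — identical.
Codon 2: GCA Ala / GCG Ala — synonymous.
Codon 3: CAG Gln / AGG Arg — nonsynonymous.
Codon 4: ATA Ile / ATA Ile — identical.
Codon 5: GCT Ala / GCC Ala — synonymous.
Codon 6: ATG Met / ATG Met — identical.
Codon 7: CGT Arg / CGT Arg — identical.
Codon 8: CTG Leu / CTG Leu — identical.
Codon 9: CTA Leu / CTA Leu — identical.
Nonsynonymous differences: 1.

1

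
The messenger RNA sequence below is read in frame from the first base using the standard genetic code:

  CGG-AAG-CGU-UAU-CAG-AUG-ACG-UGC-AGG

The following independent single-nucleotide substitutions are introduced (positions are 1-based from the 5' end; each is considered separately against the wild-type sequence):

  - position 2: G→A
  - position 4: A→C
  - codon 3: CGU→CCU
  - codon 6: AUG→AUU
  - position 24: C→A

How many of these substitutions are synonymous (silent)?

Codon 1: CGG (Arg) → CAG (Gln) — missense.
Codon 2: AAG (Lys) → CAG (Gln) — missense.
Codon 3: CGU (Arg) → CCU (Pro) — missense.
Codon 6: AUG (Met) → AUU (Ile) — missense.
Codon 8: UGC (Cys) → UGA (Stop) — nonsense.
Synonymous: 0 of 5.

0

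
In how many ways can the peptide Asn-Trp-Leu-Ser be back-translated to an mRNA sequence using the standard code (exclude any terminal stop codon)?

72

Asn: 2 codons.
Trp: 1 codon.
Leu: 6 codons.
Ser: 6 codons.
2 × 1 × 6 × 6 = 72.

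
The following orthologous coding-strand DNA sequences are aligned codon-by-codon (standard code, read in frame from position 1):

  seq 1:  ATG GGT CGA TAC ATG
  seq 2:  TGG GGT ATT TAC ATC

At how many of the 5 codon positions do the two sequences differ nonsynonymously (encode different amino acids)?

Codon 1: ATG Met / TGG Trp — nonsynonymous.
Codon 2: GGT Gly / GGT Gly — identical.
Codon 3: CGA Arg / ATT Ile — nonsynonymous.
Codon 4: TAC Tyr / TAC Tyr — identical.
Codon 5: ATG Met / ATC Ile — nonsynonymous.
Nonsynonymous differences: 3.

3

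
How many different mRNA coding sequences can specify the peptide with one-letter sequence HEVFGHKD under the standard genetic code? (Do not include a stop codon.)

1024

His: 2 codons.
Glu: 2 codons.
Val: 4 codons.
Phe: 2 codons.
Gly: 4 codons.
His: 2 codons.
Lys: 2 codons.
Asp: 2 codons.
2 × 2 × 4 × 2 × 4 × 2 × 2 × 2 = 1024.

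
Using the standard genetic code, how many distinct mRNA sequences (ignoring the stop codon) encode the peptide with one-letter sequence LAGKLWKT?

9216

Leu: 6 codons.
Ala: 4 codons.
Gly: 4 codons.
Lys: 2 codons.
Leu: 6 codons.
Trp: 1 codon.
Lys: 2 codons.
Thr: 4 codons.
6 × 4 × 4 × 2 × 6 × 1 × 2 × 4 = 9216.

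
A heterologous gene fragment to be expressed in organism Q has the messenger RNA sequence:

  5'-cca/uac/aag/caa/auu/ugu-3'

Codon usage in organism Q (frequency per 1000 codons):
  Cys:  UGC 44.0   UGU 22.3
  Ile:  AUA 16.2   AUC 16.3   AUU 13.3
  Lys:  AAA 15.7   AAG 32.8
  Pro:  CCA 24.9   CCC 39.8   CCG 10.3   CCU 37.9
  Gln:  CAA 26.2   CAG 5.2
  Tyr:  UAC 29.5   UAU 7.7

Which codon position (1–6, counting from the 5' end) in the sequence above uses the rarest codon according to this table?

5

Codon 1 CCA (Pro): 24.9 per 1000.
Codon 2 UAC (Tyr): 29.5 per 1000.
Codon 3 AAG (Lys): 32.8 per 1000.
Codon 4 CAA (Gln): 26.2 per 1000.
Codon 5 AUU (Ile): 13.3 per 1000.
Codon 6 UGU (Cys): 22.3 per 1000.
Lowest frequency is 13.3 at codon 5.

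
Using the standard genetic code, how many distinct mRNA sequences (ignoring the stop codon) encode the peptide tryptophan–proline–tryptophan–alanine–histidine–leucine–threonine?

768

Trp: 1 codon.
Pro: 4 codons.
Trp: 1 codon.
Ala: 4 codons.
His: 2 codons.
Leu: 6 codons.
Thr: 4 codons.
1 × 4 × 1 × 4 × 2 × 6 × 4 = 768.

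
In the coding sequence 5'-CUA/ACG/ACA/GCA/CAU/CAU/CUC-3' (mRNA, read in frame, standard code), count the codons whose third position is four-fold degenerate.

Codon 1 CUA (Leu): third position 4-fold.
Codon 2 ACG (Thr): third position 4-fold.
Codon 3 ACA (Thr): third position 4-fold.
Codon 4 GCA (Ala): third position 4-fold.
Codon 5 CAU (His): third position 2-fold.
Codon 6 CAU (His): third position 2-fold.
Codon 7 CUC (Leu): third position 4-fold.
Four-fold degenerate third positions: 5.

5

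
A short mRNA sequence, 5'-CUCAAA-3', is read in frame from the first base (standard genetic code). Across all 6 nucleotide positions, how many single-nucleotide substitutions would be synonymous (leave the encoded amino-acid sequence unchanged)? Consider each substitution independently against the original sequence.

4

Codon 1 (CUC, Leu): 3 synonymous substitutions.
Codon 2 (AAA, Lys): 1 synonymous substitution.
Total: 3 + 1 = 4.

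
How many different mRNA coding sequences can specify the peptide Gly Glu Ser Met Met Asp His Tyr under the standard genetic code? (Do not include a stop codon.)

384

Gly: 4 codons.
Glu: 2 codons.
Ser: 6 codons.
Met: 1 codon.
Met: 1 codon.
Asp: 2 codons.
His: 2 codons.
Tyr: 2 codons.
4 × 2 × 6 × 1 × 1 × 2 × 2 × 2 = 384.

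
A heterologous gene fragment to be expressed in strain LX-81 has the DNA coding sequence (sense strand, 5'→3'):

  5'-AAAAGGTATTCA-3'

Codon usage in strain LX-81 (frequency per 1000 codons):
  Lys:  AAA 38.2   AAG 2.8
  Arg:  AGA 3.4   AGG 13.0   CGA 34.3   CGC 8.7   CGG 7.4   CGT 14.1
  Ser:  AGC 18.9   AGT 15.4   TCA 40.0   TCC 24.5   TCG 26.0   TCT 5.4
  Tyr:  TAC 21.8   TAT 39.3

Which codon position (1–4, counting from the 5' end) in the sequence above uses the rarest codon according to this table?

2

Codon 1 AAA (Lys): 38.2 per 1000.
Codon 2 AGG (Arg): 13.0 per 1000.
Codon 3 TAT (Tyr): 39.3 per 1000.
Codon 4 TCA (Ser): 40.0 per 1000.
Lowest frequency is 13.0 at codon 2.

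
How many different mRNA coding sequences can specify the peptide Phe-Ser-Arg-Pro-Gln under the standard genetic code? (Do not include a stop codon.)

Phe: 2 codons.
Ser: 6 codons.
Arg: 6 codons.
Pro: 4 codons.
Gln: 2 codons.
2 × 6 × 6 × 4 × 2 = 576.

576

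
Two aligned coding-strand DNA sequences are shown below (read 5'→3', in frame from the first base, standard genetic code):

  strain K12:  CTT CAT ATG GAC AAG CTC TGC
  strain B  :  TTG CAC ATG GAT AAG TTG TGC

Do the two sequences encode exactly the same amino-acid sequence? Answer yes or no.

yes

Codon 1: CTT Leu / TTG Leu — synonymous.
Codon 2: CAT His / CAC His — synonymous.
Codon 3: ATG Met / ATG Met — identical.
Codon 4: GAC Asp / GAT Asp — synonymous.
Codon 5: AAG Lys / AAG Lys — identical.
Codon 6: CTC Leu / TTG Leu — synonymous.
Codon 7: TGC Cys / TGC Cys — identical.
Nonsynonymous differences: 0 → same protein.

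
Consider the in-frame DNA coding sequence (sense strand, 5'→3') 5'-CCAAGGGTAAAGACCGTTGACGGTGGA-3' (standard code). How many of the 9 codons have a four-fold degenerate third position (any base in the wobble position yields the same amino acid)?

6

Codon 1 CCA (Pro): third position 4-fold.
Codon 2 AGG (Arg): third position 2-fold.
Codon 3 GTA (Val): third position 4-fold.
Codon 4 AAG (Lys): third position 2-fold.
Codon 5 ACC (Thr): third position 4-fold.
Codon 6 GTT (Val): third position 4-fold.
Codon 7 GAC (Asp): third position 2-fold.
Codon 8 GGT (Gly): third position 4-fold.
Codon 9 GGA (Gly): third position 4-fold.
Four-fold degenerate third positions: 6.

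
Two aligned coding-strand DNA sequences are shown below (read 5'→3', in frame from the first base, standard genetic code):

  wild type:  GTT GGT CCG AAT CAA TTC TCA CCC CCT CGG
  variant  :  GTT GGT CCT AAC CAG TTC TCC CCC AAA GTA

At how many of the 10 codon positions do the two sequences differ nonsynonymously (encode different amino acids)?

2

Codon 1: GTT Val / GTT Val — identical.
Codon 2: GGT Gly / GGT Gly — identical.
Codon 3: CCG Pro / CCT Pro — synonymous.
Codon 4: AAT Asn / AAC Asn — synonymous.
Codon 5: CAA Gln / CAG Gln — synonymous.
Codon 6: TTC Phe / TTC Phe — identical.
Codon 7: TCA Ser / TCC Ser — synonymous.
Codon 8: CCC Pro / CCC Pro — identical.
Codon 9: CCT Pro / AAA Lys — nonsynonymous.
Codon 10: CGG Arg / GTA Val — nonsynonymous.
Nonsynonymous differences: 2.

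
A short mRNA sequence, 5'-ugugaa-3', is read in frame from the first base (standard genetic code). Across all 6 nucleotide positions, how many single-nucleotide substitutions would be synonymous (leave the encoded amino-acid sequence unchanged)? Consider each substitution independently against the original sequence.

2

Codon 1 (UGU, Cys): 1 synonymous substitution.
Codon 2 (GAA, Glu): 1 synonymous substitution.
Total: 1 + 1 = 2.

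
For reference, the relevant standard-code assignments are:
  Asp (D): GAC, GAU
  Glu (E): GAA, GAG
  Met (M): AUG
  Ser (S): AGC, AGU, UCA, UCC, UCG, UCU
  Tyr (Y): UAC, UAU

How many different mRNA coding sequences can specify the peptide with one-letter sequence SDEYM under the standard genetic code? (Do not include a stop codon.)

48

Ser: 6 codons.
Asp: 2 codons.
Glu: 2 codons.
Tyr: 2 codons.
Met: 1 codon.
6 × 2 × 2 × 2 × 1 = 48.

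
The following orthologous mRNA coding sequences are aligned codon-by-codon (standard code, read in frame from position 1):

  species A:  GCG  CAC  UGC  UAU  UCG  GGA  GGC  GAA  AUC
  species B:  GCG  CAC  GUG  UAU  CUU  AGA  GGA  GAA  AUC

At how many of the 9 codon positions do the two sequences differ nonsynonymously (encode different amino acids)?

Codon 1: GCG Ala / GCG Ala — identical.
Codon 2: CAC His / CAC His — identical.
Codon 3: UGC Cys / GUG Val — nonsynonymous.
Codon 4: UAU Tyr / UAU Tyr — identical.
Codon 5: UCG Ser / CUU Leu — nonsynonymous.
Codon 6: GGA Gly / AGA Arg — nonsynonymous.
Codon 7: GGC Gly / GGA Gly — synonymous.
Codon 8: GAA Glu / GAA Glu — identical.
Codon 9: AUC Ile / AUC Ile — identical.
Nonsynonymous differences: 3.

3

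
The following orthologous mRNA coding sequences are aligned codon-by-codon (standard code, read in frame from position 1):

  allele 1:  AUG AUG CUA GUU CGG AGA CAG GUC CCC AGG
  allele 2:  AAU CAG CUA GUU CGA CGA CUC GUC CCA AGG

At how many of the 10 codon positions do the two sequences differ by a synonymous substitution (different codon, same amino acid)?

Codon 1: AUG Met / AAU Asn — nonsynonymous.
Codon 2: AUG Met / CAG Gln — nonsynonymous.
Codon 3: CUA Leu / CUA Leu — identical.
Codon 4: GUU Val / GUU Val — identical.
Codon 5: CGG Arg / CGA Arg — synonymous.
Codon 6: AGA Arg / CGA Arg — synonymous.
Codon 7: CAG Gln / CUC Leu — nonsynonymous.
Codon 8: GUC Val / GUC Val — identical.
Codon 9: CCC Pro / CCA Pro — synonymous.
Codon 10: AGG Arg / AGG Arg — identical.
Synonymous differences: 3.

3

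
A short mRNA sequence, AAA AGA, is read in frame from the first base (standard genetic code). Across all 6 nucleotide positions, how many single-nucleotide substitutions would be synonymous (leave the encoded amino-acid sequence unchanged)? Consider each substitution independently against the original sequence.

Codon 1 (AAA, Lys): 1 synonymous substitution.
Codon 2 (AGA, Arg): 2 synonymous substitutions.
Total: 1 + 2 = 3.

3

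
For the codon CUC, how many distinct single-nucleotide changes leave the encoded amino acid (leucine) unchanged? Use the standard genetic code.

3

Position 1: none → 0 synonymous.
Position 2: none → 0 synonymous.
Position 3: CUU, CUA, CUG → 3 synonymous.
Total: 0 + 0 + 3 = 3.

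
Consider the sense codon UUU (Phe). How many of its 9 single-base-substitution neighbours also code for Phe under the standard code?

1

Position 1: none → 0 synonymous.
Position 2: none → 0 synonymous.
Position 3: UUC → 1 synonymous.
Total: 0 + 0 + 1 = 1.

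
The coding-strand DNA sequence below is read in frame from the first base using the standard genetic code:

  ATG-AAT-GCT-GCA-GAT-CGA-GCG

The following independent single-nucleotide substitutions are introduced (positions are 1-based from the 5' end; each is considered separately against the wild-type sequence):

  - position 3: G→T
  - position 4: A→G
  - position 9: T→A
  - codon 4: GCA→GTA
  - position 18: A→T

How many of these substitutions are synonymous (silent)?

Codon 1: ATG (Met) → ATT (Ile) — missense.
Codon 2: AAT (Asn) → GAT (Asp) — missense.
Codon 3: GCT (Ala) → GCA (Ala) — synonymous.
Codon 4: GCA (Ala) → GTA (Val) — missense.
Codon 6: CGA (Arg) → CGT (Arg) — synonymous.
Synonymous: 2 of 5.

2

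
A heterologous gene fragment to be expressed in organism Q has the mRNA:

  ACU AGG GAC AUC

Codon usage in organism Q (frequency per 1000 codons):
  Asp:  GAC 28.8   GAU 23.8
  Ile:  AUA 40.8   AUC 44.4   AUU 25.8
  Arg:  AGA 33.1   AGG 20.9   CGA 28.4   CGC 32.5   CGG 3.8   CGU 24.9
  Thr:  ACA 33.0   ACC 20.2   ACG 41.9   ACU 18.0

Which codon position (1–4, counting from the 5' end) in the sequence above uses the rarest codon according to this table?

Codon 1 ACU (Thr): 18.0 per 1000.
Codon 2 AGG (Arg): 20.9 per 1000.
Codon 3 GAC (Asp): 28.8 per 1000.
Codon 4 AUC (Ile): 44.4 per 1000.
Lowest frequency is 18.0 at codon 1.

1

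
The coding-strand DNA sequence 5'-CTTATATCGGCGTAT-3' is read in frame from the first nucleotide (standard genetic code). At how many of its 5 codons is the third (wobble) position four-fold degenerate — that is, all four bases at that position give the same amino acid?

Codon 1 CTT (Leu): third position 4-fold.
Codon 2 ATA (Ile): third position 3-fold.
Codon 3 TCG (Ser): third position 4-fold.
Codon 4 GCG (Ala): third position 4-fold.
Codon 5 TAT (Tyr): third position 2-fold.
Four-fold degenerate third positions: 3.

3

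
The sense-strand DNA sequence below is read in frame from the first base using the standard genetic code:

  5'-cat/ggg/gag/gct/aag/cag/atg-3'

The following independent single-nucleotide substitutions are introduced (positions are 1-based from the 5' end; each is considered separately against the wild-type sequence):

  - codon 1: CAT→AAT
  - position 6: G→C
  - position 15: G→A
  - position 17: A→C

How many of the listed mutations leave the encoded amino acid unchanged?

2

Codon 1: CAT (His) → AAT (Asn) — missense.
Codon 2: GGG (Gly) → GGC (Gly) — synonymous.
Codon 5: AAG (Lys) → AAA (Lys) — synonymous.
Codon 6: CAG (Gln) → CCG (Pro) — missense.
Synonymous: 2 of 4.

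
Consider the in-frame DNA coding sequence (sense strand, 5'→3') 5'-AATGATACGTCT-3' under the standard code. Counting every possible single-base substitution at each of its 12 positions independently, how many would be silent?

8

Codon 1 (AAT, Asn): 1 synonymous substitution.
Codon 2 (GAT, Asp): 1 synonymous substitution.
Codon 3 (ACG, Thr): 3 synonymous substitutions.
Codon 4 (TCT, Ser): 3 synonymous substitutions.
Total: 1 + 1 + 3 + 3 = 8.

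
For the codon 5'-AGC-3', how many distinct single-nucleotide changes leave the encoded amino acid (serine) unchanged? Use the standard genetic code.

Position 1: none → 0 synonymous.
Position 2: none → 0 synonymous.
Position 3: AGT → 1 synonymous.
Total: 0 + 0 + 1 = 1.

1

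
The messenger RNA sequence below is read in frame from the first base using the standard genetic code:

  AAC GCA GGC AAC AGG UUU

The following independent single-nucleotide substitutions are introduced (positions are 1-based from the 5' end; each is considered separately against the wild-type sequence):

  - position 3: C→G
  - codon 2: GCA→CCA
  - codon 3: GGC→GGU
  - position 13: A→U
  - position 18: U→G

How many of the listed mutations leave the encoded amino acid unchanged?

Codon 1: AAC (Asn) → AAG (Lys) — missense.
Codon 2: GCA (Ala) → CCA (Pro) — missense.
Codon 3: GGC (Gly) → GGU (Gly) — synonymous.
Codon 5: AGG (Arg) → UGG (Trp) — missense.
Codon 6: UUU (Phe) → UUG (Leu) — missense.
Synonymous: 1 of 5.

1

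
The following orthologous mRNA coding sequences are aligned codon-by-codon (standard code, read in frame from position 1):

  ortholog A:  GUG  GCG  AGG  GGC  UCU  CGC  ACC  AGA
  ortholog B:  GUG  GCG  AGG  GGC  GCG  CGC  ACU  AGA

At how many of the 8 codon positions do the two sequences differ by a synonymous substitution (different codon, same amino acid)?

1

Codon 1: GUG Val / GUG Val — identical.
Codon 2: GCG Ala / GCG Ala — identical.
Codon 3: AGG Arg / AGG Arg — identical.
Codon 4: GGC Gly / GGC Gly — identical.
Codon 5: UCU Ser / GCG Ala — nonsynonymous.
Codon 6: CGC Arg / CGC Arg — identical.
Codon 7: ACC Thr / ACU Thr — synonymous.
Codon 8: AGA Arg / AGA Arg — identical.
Synonymous differences: 1.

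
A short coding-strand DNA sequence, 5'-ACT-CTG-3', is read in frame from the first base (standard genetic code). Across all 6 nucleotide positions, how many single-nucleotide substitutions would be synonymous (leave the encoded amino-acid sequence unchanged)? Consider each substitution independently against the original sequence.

7

Codon 1 (ACT, Thr): 3 synonymous substitutions.
Codon 2 (CTG, Leu): 4 synonymous substitutions.
Total: 3 + 4 = 7.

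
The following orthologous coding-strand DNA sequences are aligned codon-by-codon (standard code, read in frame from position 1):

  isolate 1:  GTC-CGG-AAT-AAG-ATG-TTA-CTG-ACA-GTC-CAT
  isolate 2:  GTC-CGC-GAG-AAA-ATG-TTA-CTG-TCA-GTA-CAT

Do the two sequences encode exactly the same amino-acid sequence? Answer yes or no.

Codon 1: GTC Val / GTC Val — identical.
Codon 2: CGG Arg / CGC Arg — synonymous.
Codon 3: AAT Asn / GAG Glu — nonsynonymous.
Codon 4: AAG Lys / AAA Lys — synonymous.
Codon 5: ATG Met / ATG Met — identical.
Codon 6: TTA Leu / TTA Leu — identical.
Codon 7: CTG Leu / CTG Leu — identical.
Codon 8: ACA Thr / TCA Ser — nonsynonymous.
Codon 9: GTC Val / GTA Val — synonymous.
Codon 10: CAT His / CAT His — identical.
Nonsynonymous differences: 2 → different protein.

no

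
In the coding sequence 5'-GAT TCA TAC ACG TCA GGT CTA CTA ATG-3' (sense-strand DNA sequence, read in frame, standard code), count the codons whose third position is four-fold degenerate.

Codon 1 GAT (Asp): third position 2-fold.
Codon 2 TCA (Ser): third position 4-fold.
Codon 3 TAC (Tyr): third position 2-fold.
Codon 4 ACG (Thr): third position 4-fold.
Codon 5 TCA (Ser): third position 4-fold.
Codon 6 GGT (Gly): third position 4-fold.
Codon 7 CTA (Leu): third position 4-fold.
Codon 8 CTA (Leu): third position 4-fold.
Codon 9 ATG (Met): third position 1-fold.
Four-fold degenerate third positions: 6.

6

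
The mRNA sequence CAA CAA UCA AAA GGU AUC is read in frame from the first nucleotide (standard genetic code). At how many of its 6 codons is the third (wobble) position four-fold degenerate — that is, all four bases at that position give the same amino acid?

2

Codon 1 CAA (Gln): third position 2-fold.
Codon 2 CAA (Gln): third position 2-fold.
Codon 3 UCA (Ser): third position 4-fold.
Codon 4 AAA (Lys): third position 2-fold.
Codon 5 GGU (Gly): third position 4-fold.
Codon 6 AUC (Ile): third position 3-fold.
Four-fold degenerate third positions: 2.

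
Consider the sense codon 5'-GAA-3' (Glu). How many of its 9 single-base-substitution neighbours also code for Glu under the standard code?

Position 1: none → 0 synonymous.
Position 2: none → 0 synonymous.
Position 3: GAG → 1 synonymous.
Total: 0 + 0 + 1 = 1.

1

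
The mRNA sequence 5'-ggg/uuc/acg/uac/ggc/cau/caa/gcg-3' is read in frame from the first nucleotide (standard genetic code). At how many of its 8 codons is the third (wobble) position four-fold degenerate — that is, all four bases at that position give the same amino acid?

Codon 1 GGG (Gly): third position 4-fold.
Codon 2 UUC (Phe): third position 2-fold.
Codon 3 ACG (Thr): third position 4-fold.
Codon 4 UAC (Tyr): third position 2-fold.
Codon 5 GGC (Gly): third position 4-fold.
Codon 6 CAU (His): third position 2-fold.
Codon 7 CAA (Gln): third position 2-fold.
Codon 8 GCG (Ala): third position 4-fold.
Four-fold degenerate third positions: 4.

4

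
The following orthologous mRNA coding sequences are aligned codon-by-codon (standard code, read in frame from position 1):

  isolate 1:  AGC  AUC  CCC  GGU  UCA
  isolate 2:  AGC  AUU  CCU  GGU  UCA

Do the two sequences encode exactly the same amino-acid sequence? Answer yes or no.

yes

Codon 1: AGC Ser / AGC Ser — identical.
Codon 2: AUC Ile / AUU Ile — synonymous.
Codon 3: CCC Pro / CCU Pro — synonymous.
Codon 4: GGU Gly / GGU Gly — identical.
Codon 5: UCA Ser / UCA Ser — identical.
Nonsynonymous differences: 0 → same protein.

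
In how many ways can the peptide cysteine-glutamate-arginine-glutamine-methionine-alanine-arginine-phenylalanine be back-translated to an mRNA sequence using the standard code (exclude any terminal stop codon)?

2304

Cys: 2 codons.
Glu: 2 codons.
Arg: 6 codons.
Gln: 2 codons.
Met: 1 codon.
Ala: 4 codons.
Arg: 6 codons.
Phe: 2 codons.
2 × 2 × 6 × 2 × 1 × 4 × 6 × 2 = 2304.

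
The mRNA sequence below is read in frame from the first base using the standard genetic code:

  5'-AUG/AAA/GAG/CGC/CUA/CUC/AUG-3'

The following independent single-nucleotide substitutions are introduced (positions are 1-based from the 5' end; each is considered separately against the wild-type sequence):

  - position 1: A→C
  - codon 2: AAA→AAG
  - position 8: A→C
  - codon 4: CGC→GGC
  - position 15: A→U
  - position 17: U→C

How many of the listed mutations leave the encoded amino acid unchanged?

2

Codon 1: AUG (Met) → CUG (Leu) — missense.
Codon 2: AAA (Lys) → AAG (Lys) — synonymous.
Codon 3: GAG (Glu) → GCG (Ala) — missense.
Codon 4: CGC (Arg) → GGC (Gly) — missense.
Codon 5: CUA (Leu) → CUU (Leu) — synonymous.
Codon 6: CUC (Leu) → CCC (Pro) — missense.
Synonymous: 2 of 6.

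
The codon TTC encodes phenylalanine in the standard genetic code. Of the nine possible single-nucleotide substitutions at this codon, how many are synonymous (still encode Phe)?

Position 1: none → 0 synonymous.
Position 2: none → 0 synonymous.
Position 3: TTT → 1 synonymous.
Total: 0 + 0 + 1 = 1.

1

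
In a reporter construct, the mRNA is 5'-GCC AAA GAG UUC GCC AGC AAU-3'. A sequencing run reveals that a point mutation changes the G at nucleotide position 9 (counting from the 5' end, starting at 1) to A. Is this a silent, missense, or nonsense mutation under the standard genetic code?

Position 9 falls in codon 3: GAG → Glu.
After the substitution the codon is GAA → Glu.
Both encode Glu, so the change is synonymous.

silent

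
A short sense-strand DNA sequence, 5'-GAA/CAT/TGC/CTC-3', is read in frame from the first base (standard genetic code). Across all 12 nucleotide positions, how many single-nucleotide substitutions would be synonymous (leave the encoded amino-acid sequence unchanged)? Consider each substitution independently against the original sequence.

Codon 1 (GAA, Glu): 1 synonymous substitution.
Codon 2 (CAT, His): 1 synonymous substitution.
Codon 3 (TGC, Cys): 1 synonymous substitution.
Codon 4 (CTC, Leu): 3 synonymous substitutions.
Total: 1 + 1 + 1 + 3 = 6.

6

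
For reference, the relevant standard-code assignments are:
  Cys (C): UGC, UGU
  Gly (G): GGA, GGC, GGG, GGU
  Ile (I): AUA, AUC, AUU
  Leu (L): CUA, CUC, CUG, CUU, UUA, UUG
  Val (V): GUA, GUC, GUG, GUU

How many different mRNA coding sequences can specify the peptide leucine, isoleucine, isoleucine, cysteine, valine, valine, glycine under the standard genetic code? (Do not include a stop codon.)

Leu: 6 codons.
Ile: 3 codons.
Ile: 3 codons.
Cys: 2 codons.
Val: 4 codons.
Val: 4 codons.
Gly: 4 codons.
6 × 3 × 3 × 2 × 4 × 4 × 4 = 6912.

6912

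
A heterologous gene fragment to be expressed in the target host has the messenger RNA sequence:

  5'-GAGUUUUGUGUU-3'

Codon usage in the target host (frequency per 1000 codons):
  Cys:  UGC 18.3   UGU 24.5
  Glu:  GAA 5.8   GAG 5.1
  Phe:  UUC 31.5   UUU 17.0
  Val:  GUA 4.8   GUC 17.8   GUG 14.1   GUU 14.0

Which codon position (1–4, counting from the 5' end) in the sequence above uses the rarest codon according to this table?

1

Codon 1 GAG (Glu): 5.1 per 1000.
Codon 2 UUU (Phe): 17.0 per 1000.
Codon 3 UGU (Cys): 24.5 per 1000.
Codon 4 GUU (Val): 14.0 per 1000.
Lowest frequency is 5.1 at codon 1.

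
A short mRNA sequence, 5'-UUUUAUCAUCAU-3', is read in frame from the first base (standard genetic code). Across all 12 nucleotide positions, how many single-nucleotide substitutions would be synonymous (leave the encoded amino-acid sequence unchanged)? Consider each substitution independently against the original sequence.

Codon 1 (UUU, Phe): 1 synonymous substitution.
Codon 2 (UAU, Tyr): 1 synonymous substitution.
Codon 3 (CAU, His): 1 synonymous substitution.
Codon 4 (CAU, His): 1 synonymous substitution.
Total: 1 + 1 + 1 + 1 = 4.

4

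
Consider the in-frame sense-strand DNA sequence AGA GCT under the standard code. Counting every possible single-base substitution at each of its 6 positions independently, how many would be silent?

5

Codon 1 (AGA, Arg): 2 synonymous substitutions.
Codon 2 (GCT, Ala): 3 synonymous substitutions.
Total: 2 + 3 = 5.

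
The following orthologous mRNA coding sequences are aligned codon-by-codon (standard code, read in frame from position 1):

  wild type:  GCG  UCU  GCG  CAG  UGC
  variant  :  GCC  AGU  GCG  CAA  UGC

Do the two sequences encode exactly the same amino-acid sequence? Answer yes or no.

Codon 1: GCG Ala / GCC Ala — synonymous.
Codon 2: UCU Ser / AGU Ser — synonymous.
Codon 3: GCG Ala / GCG Ala — identical.
Codon 4: CAG Gln / CAA Gln — synonymous.
Codon 5: UGC Cys / UGC Cys — identical.
Nonsynonymous differences: 0 → same protein.

yes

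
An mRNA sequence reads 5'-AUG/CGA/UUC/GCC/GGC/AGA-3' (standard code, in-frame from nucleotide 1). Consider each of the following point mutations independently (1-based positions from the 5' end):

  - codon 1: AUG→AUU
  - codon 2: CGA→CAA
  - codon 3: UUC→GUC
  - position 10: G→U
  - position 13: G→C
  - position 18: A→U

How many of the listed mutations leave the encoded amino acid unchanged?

Codon 1: AUG (Met) → AUU (Ile) — missense.
Codon 2: CGA (Arg) → CAA (Gln) — missense.
Codon 3: UUC (Phe) → GUC (Val) — missense.
Codon 4: GCC (Ala) → UCC (Ser) — missense.
Codon 5: GGC (Gly) → CGC (Arg) — missense.
Codon 6: AGA (Arg) → AGU (Ser) — missense.
Synonymous: 0 of 6.

0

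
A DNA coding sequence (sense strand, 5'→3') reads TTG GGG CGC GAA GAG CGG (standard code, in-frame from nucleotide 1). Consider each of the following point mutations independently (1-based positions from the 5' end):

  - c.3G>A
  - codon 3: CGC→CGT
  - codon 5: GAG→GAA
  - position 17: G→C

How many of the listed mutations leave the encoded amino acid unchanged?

3

Codon 1: TTG (Leu) → TTA (Leu) — synonymous.
Codon 3: CGC (Arg) → CGT (Arg) — synonymous.
Codon 5: GAG (Glu) → GAA (Glu) — synonymous.
Codon 6: CGG (Arg) → CCG (Pro) — missense.
Synonymous: 3 of 4.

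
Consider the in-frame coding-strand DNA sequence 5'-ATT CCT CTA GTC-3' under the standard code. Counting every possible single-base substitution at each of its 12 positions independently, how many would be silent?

12

Codon 1 (ATT, Ile): 2 synonymous substitutions.
Codon 2 (CCT, Pro): 3 synonymous substitutions.
Codon 3 (CTA, Leu): 4 synonymous substitutions.
Codon 4 (GTC, Val): 3 synonymous substitutions.
Total: 2 + 3 + 4 + 3 = 12.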